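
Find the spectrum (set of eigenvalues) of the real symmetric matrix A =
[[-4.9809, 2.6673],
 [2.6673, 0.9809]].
sigma(A) ≈ {-6, 2}

A is real symmetric, so its spectrum consists of real eigenvalues. Expanding the characteristic polynomial of the displayed matrix gives
  det(λ I - A) = p(λ) = λ^2 + (4)λ + (-12).
Solving p(λ) = 0 yields eigenvalues ≈ -6, 2. (A is shown rounded to 4 decimals, so these recover the underlying integer eigenvalues to within that precision.)
Verification: the trace of A = -4 equals the sum of eigenvalues -4, and det(A) ≈ -12.0003 matches the eigenvalue product -12.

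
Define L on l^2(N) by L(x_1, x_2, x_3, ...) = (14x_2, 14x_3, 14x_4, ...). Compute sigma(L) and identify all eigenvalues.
sigma(L) = closed disk {z in C : |z| ≤ 14}; sigma_p(L) = open disk {z in C : |z| < 14}

Note L = 14·V where V is the unit left shift (V x)_k = x_{k+1}; so sigma(L) = 14·sigma(V) and ||L|| = 14||V||. ||L x||^2 = 196sum_{k≥2} |x_k|^2 ≤ 196||x||^2, with equality on {x : x_1 = 0}, so ||L|| = 14. For any lambda with |lambda| < 14, set r = lambda/14 (|r| < 1); the vector x = (1, r, r^2, ...) is in l^2 and satisfies L x = 14(r, r^2, ...) = lambda x, so lambda is an eigenvalue. On the boundary |lambda| = 14 the geometric series diverges, so no l^2 eigenvector exists, but these lambda lie in the approximate point spectrum. Hence sigma(L) is the closed disk of radius 14 and sigma_p(L) is the open disk.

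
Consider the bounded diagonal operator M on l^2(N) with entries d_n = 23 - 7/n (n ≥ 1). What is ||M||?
||M|| = 23

For a diagonal operator on l^2 with entries d_n, ||M|| = sup_n |d_n|. Here d_1 = 16, d_2 = 39/2, ..., and d_n = 23 - 7/n increases monotonically toward 23. All terms lie in [16, 23), so |d_n| = d_n and the supremum is the limit 23, which is not attained by any individual d_n. Hence ||M|| = 23.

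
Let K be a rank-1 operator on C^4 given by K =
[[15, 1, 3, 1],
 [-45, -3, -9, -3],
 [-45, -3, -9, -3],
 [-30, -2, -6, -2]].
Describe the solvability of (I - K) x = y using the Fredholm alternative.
(I - K) is singular (det(I - K) = 0, i.e. 1 ∈ sigma(K)). (I - K) x = y is solvable iff y ⊥ ker((I - K)^*) = span{(15, 1, 3, 1)}, i.e. iff 15y_1 + y_2 + 3y_3 + y_4 = 0. When solvable, the solutions are x = y + c·(1, -3, -3, -2), c arbitrary (ker(I - K) = span{(1, -3, -3, -2)}, dimension 1).

K has rank 1, so it is an outer product K = u v^T: every row of K is a multiple of one row vector. Reading off the entries, u = (1, -3, -3, -2) and v = (15, 1, 3, 1) (row i of K equals u_i·v^T). A rank-one matrix u v^T satisfies K u = u (v·u) and kills the (3)-dimensional subspace v^⊥, so its characteristic polynomial is lambda^3 (lambda - v·u) with v·u = tr K = 1. Hence the eigenvalues of I - K are 1 (multiplicity 3) and 1 - (1) = 0, so det(I - K) = 0. (Direct check: I - K =
[[-14, -1, -3, -1],
 [45, 4, 9, 3],
 [45, 3, 10, 3],
 [30, 2, 6, 3]]
has determinant 0.) So 1 is an eigenvalue of K and (I - K) is not invertible. The finite-dimensional Fredholm alternative says: either (I - K) is invertible, or ker(I - K) ≠ {0} and then range(I - K) = ker((I - K)^*)^⊥, with dim ker(I - K) = dim ker((I - K)^*). We are in the second case, so we need both kernels. Kernel of I - K: (I - K) u = u - u (v·u) = u - u = 0, so ker(I - K) = span{u} = span{(1, -3, -3, -2)} (it is exactly 1-dimensional because rank(I - K) = 3). Kernel of the adjoint: K is real, so (I - K)^* = I - K^T = I - v u^T, and (I - v u^T) v = v - v (u·v) = 0; hence ker((I - K)^*) = span{v} = span{(15, 1, 3, 1)}. Therefore (I - K) x = y is solvable iff <y, v> = 0, i.e. iff 15y_1 + y_2 + 3y_3 + y_4 = 0. When this holds, K y = u (v·y) = 0, so (I - K) y = y and x = y is a particular solution; the full solution set is the line x = y + c·u = y + c·(1, -3, -3, -2), c ∈ C.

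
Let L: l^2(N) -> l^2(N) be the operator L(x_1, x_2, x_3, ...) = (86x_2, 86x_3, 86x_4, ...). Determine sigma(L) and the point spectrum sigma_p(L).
sigma(L) = closed disk {z in C : |z| ≤ 86}; sigma_p(L) = open disk {z in C : |z| < 86}

Note L = 86·V where V is the unit left shift (V x)_k = x_{k+1}; so sigma(L) = 86·sigma(V) and ||L|| = 86||V||. ||L x||^2 = 7396sum_{k≥2} |x_k|^2 ≤ 7396||x||^2, with equality on {x : x_1 = 0}, so ||L|| = 86. For any lambda with |lambda| < 86, set r = lambda/86 (|r| < 1); the vector x = (1, r, r^2, ...) is in l^2 and satisfies L x = 86(r, r^2, ...) = lambda x, so lambda is an eigenvalue. On the boundary |lambda| = 86 the geometric series diverges, so no l^2 eigenvector exists, but these lambda lie in the approximate point spectrum. Hence sigma(L) is the closed disk of radius 86 and sigma_p(L) is the open disk.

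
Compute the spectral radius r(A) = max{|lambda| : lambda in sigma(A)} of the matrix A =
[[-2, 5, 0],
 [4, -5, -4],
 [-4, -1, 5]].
r(A) ≈ 7.7137

The eigenvalues of A are the roots of its characteristic polynomial. With M = A (coefficients from the trace, the sum of principal 2x2 minors, and det A):
  p(λ) = det(λ I - M) = λ^3 + 2λ^2 - 49λ - 38.
No integer candidate from the rational root theorem (±divisors of 38) is a root, so the roots are irrational. The cubic discriminant is Δ = 509460 > 0, so there are three distinct real roots. p(-8) = -30 and p(-7) = 60 have opposite signs, so a root lies in (-8, -7); Newton's method refines it to λ ≈ -7.7137. p(-1) = 12 and p(0) = -38 have opposite signs, so a root lies in (-1, 0); Newton's method refines it to λ ≈ -0.7609. p(6) = -44 and p(7) = 60 have opposite signs, so a root lies in (6, 7); Newton's method refines it to λ ≈ 6.4746. Check (Vieta): the three roots sum to -2, matching tr M = -2.
Thus the eigenvalues (to 4 decimals) are -7.7137 (modulus 7.7137); -0.7609 (modulus 0.7609); 6.4746 (modulus 6.4746). The spectral radius is the largest modulus: r(A) ≈ 7.7137. (Cross-check: r(A) ≤ ||A||_2 ≈ 9.6999; equality holds whenever A is normal, though it can also hold for some non-normal A.)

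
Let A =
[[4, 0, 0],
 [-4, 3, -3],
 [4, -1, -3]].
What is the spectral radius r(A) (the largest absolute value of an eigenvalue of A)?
r(A) = 4

The eigenvalues of A are the roots of its characteristic polynomial. With M = A (coefficients from the trace, the sum of principal 2x2 minors, and det A):
  p(λ) = det(λ I - M) = λ^3 - 4λ^2 - 12λ + 48.
By the rational root theorem any rational root is an integer divisor of 48. Testing λ = 4: p(4) = 64 - 64 - 48 + 48 = 0, so λ = 4 is a root. Dividing out (λ - 4) leaves p(λ) = (λ - 4)(λ^2 - 12). For λ^2 - 12 the discriminant is 48. It is nonnegative but not a perfect square, so the roots are real and irrational: λ = ± sqrt(48)/2 ≈ 3.4641, -3.4641.
Thus the eigenvalues (to 4 decimals) are 3.4641 (modulus 3.4641); -3.4641 (modulus 3.4641); 4 (modulus 4). The spectral radius is the largest modulus: r(A) = 4. (Cross-check: r(A) ≤ ||A||_2 ≈ 7.3457; equality holds whenever A is normal, though it can also hold for some non-normal A.)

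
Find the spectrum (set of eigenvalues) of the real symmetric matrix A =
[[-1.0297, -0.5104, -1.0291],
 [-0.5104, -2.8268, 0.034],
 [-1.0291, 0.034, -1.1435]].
sigma(A) ≈ {-3, -2, 0}

A is real symmetric, so its spectrum consists of real eigenvalues. Expanding the characteristic polynomial of the displayed matrix gives
  det(λ I - A) = p(λ) = λ^3 + (5)λ^2 + (6)λ + (0).
Solving p(λ) = 0 yields eigenvalues ≈ -3, -2, 0. (A is shown rounded to 4 decimals, so these recover the underlying integer eigenvalues to within that precision.)
Verification: the trace of A = -5 equals the sum of eigenvalues -5, and det(A) ≈ 0.0001 matches the eigenvalue product 0.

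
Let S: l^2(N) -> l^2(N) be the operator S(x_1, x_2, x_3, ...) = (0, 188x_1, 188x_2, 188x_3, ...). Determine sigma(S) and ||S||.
sigma(S) = closed disk {z in C : |z| ≤ 188}; ||S|| = 188

Note S = 188·U where U is the unit right shift (U x)_k = x_{k-1} (with x_0 := 0); so ||S|| = 188||U|| and sigma(S) = 188·sigma(U). ||S x||^2 = sum_{k≥1} |188x_k|^2 = 35344||x||^2, so ||S|| = 188 and sigma(S) ⊂ {|z| ≤ 188}. For any |lambda| < 188, the equation (S - lambda I) x = 0 forces x_1 = 0, then 188x_k = lambda x_{k+1} ⇒ x = 0, so S has no eigenvalues. But (S - lambda I) is not surjective for |lambda| < 188: solving (S - lambda I) x = e_1 would require x_n proportional to (lambda/188)^(-n), which is not in l^2. So every |lambda| < 188 lies in the residual spectrum. The boundary |lambda| = 188 is in the approximate point spectrum (the spectrum is closed). Hence sigma(S) is the closed disk of radius 188.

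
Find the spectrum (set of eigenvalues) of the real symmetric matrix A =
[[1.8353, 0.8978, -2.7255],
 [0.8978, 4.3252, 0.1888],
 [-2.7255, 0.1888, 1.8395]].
sigma(A) ≈ {-1, 4, 5}

A is real symmetric, so its spectrum consists of real eigenvalues. Expanding the characteristic polynomial of the displayed matrix gives
  det(λ I - A) = p(λ) = λ^3 + (-8)λ^2 + (11)λ + (20).
Solving p(λ) = 0 yields eigenvalues ≈ -1, 4, 5. (A is shown rounded to 4 decimals, so these recover the underlying integer eigenvalues to within that precision.)
Verification: the trace of A = 8 equals the sum of eigenvalues 8, and det(A) ≈ -19.9992 matches the eigenvalue product -20.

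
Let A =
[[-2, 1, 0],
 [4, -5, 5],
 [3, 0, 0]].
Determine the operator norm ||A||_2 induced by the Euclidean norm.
||A||_2 ≈ 8.4472 (= sqrt(largest eigenvalue of A^T A))

||A||_2 = sigma_max(A) = sqrt(lambda_max(A^T A)). Form the symmetric matrix M = A^T A =
[[29, -22, 20],
 [-22, 26, -25],
 [20, -25, 25]].
Its characteristic polynomial (trace, sum of principal 2x2 minors, determinant of M give the coefficients) is
  p(λ) = det(λ I - M) = λ^3 - 80λ^2 + 620λ - 225.
No integer candidate from the rational root theorem (±divisors of 225) is a root, so the roots are irrational. The cubic discriminant is Δ = 1245561125 > 0, so there are three distinct real roots. p(0) = -225 and p(1) = 316 have opposite signs, so a root lies in (0, 1); Newton's method refines it to λ ≈ 0.3816. p(8) = 127 and p(9) = -396 have opposite signs, so a root lies in (8, 9); Newton's method refines it to λ ≈ 8.2631. p(71) = -1574 and p(72) = 2943 have opposite signs, so a root lies in (71, 72); Newton's method refines it to λ ≈ 71.3553. Check (Vieta): the three roots sum to 80, matching tr M = 80.
So the eigenvalues of A^T A are ≈ 0.3816, 8.2631, 71.3553 (all ≥ 0, as they must be for A^T A). The largest is λ_max ≈ 71.3553, hence ||A||_2 = sqrt(λ_max) ≈ 8.4472.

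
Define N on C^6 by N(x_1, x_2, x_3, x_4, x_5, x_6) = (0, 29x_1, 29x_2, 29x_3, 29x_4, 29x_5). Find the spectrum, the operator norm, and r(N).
sigma(N) = {0}; ||N|| = 29; r(N) = 0. (N is nilpotent with N^6 = 0.)

On C^6, N is a strictly lower-triangular matrix with 29 on the subdiagonal and zeros elsewhere, so its characteristic polynomial is lambda^6 and every eigenvalue is 0: sigma(N) = {0}. For the operator norm, N e_i = 29e_{i+1} for i = 1, ..., 5 and N e_6 = 0, so the singular values of N are 29 (with multiplicity 5) and 0; hence ||N|| = 29. The spectral radius r(N) = max|lambda| = 0. Note ||N|| > r(N) — characteristic of non-normal nilpotent operators. Indeed N^6 = 0.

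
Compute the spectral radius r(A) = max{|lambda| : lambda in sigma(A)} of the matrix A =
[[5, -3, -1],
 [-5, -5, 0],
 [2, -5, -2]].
r(A) ≈ 6.6801

The eigenvalues of A are the roots of its characteristic polynomial. With M = A (coefficients from the trace, the sum of principal 2x2 minors, and det A):
  p(λ) = det(λ I - M) = λ^3 + 2λ^2 - 38λ - 45.
No integer candidate from the rational root theorem (±divisors of 45) is a root, so the roots are irrational. The cubic discriminant is Δ = 233589 > 0, so there are three distinct real roots. p(-7) = -24 and p(-6) = 39 have opposite signs, so a root lies in (-7, -6); Newton's method refines it to λ ≈ -6.6801. p(-2) = 31 and p(-1) = -6 have opposite signs, so a root lies in (-2, -1); Newton's method refines it to λ ≈ -1.1546. p(5) = -60 and p(6) = 15 have opposite signs, so a root lies in (5, 6); Newton's method refines it to λ ≈ 5.8347. Check (Vieta): the three roots sum to -2, matching tr M = -2.
Thus the eigenvalues (to 4 decimals) are -6.6801 (modulus 6.6801); -1.1546 (modulus 1.1546); 5.8347 (modulus 5.8347). The spectral radius is the largest modulus: r(A) ≈ 6.6801. (Cross-check: r(A) ≤ ||A||_2 ≈ 7.907; equality holds whenever A is normal, though it can also hold for some non-normal A.)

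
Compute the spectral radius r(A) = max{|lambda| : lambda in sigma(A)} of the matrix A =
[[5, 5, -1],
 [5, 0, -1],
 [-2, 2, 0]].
r(A) ≈ 8.1982

The eigenvalues of A are the roots of its characteristic polynomial. With M = A (coefficients from the trace, the sum of principal 2x2 minors, and det A):
  p(λ) = det(λ I - M) = λ^3 - 5λ^2 - 25λ - 10.
No integer candidate from the rational root theorem (±divisors of 10) is a root, so the roots are irrational. The cubic discriminant is Δ = 47925 > 0, so there are three distinct real roots. p(-3) = -7 and p(-2) = 12 have opposite signs, so a root lies in (-3, -2); Newton's method refines it to λ ≈ -2.7556. p(-1) = 9 and p(0) = -10 have opposite signs, so a root lies in (-1, 0); Newton's method refines it to λ ≈ -0.4427. p(8) = -18 and p(9) = 89 have opposite signs, so a root lies in (8, 9); Newton's method refines it to λ ≈ 8.1982. Check (Vieta): the three roots sum to 5, matching tr M = 5.
Thus the eigenvalues (to 4 decimals) are -2.7556 (modulus 2.7556); -0.4427 (modulus 0.4427); 8.1982 (modulus 8.1982). The spectral radius is the largest modulus: r(A) ≈ 8.1982. (Cross-check: r(A) ≤ ||A||_2 ≈ 8.236; equality holds whenever A is normal, though it can also hold for some non-normal A.)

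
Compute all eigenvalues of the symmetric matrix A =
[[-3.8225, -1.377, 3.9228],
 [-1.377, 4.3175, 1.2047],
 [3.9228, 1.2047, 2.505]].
sigma(A) ≈ {-6, 4, 5}

A is real symmetric, so its spectrum consists of real eigenvalues. Expanding the characteristic polynomial of the displayed matrix gives
  det(λ I - A) = p(λ) = λ^3 + (-3)λ^2 + (-34)λ + (119.9979).
Solving p(λ) = 0 yields eigenvalues ≈ -6, 4, 5. (A is shown rounded to 4 decimals, so these recover the underlying integer eigenvalues to within that precision.)
Verification: the trace of A = 3 equals the sum of eigenvalues 3, and det(A) ≈ -119.9979 matches the eigenvalue product -120.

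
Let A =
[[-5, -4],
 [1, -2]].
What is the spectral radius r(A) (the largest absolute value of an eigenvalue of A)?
r(A) = sqrt(14) ≈ 3.7417

The eigenvalues of A are the roots of its characteristic polynomial. With M = A (coefficients from the trace and determinant):
  p(λ) = det(λ I - M) = λ^2 + 7λ + 14.
For λ^2 + 7λ + 14 the discriminant is -7. It is negative, so the roots are the complex-conjugate pair λ = -7/2 ± (sqrt(7)/2) i ≈ -3.5 ± 1.3229i. For a conjugate pair the product of the roots equals the constant term, so |λ|^2 = 14 and |λ| = sqrt(14) ≈ 3.7417.
Thus the eigenvalues (to 4 decimals) are -3.5 ± 1.3229i (modulus 3.7417). The spectral radius is the largest modulus: r(A) = sqrt(14) ≈ 3.7417. (Cross-check: r(A) ≤ ||A||_2 ≈ 6.4225; equality holds whenever A is normal, though it can also hold for some non-normal A.)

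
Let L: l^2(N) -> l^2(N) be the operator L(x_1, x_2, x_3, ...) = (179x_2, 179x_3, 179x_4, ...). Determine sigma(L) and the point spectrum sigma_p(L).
sigma(L) = closed disk {z in C : |z| ≤ 179}; sigma_p(L) = open disk {z in C : |z| < 179}

Note L = 179·V where V is the unit left shift (V x)_k = x_{k+1}; so sigma(L) = 179·sigma(V) and ||L|| = 179||V||. ||L x||^2 = 32041sum_{k≥2} |x_k|^2 ≤ 32041||x||^2, with equality on {x : x_1 = 0}, so ||L|| = 179. For any lambda with |lambda| < 179, set r = lambda/179 (|r| < 1); the vector x = (1, r, r^2, ...) is in l^2 and satisfies L x = 179(r, r^2, ...) = lambda x, so lambda is an eigenvalue. On the boundary |lambda| = 179 the geometric series diverges, so no l^2 eigenvector exists, but these lambda lie in the approximate point spectrum. Hence sigma(L) is the closed disk of radius 179 and sigma_p(L) is the open disk.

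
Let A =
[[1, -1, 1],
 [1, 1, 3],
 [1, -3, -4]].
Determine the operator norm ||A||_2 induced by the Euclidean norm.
||A||_2 ≈ 5.8701 (= sqrt(largest eigenvalue of A^T A))

||A||_2 = sigma_max(A) = sqrt(lambda_max(A^T A)). Form the symmetric matrix M = A^T A =
[[3, -3, 0],
 [-3, 11, 14],
 [0, 14, 26]].
Its characteristic polynomial (trace, sum of principal 2x2 minors, determinant of M give the coefficients) is
  p(λ) = det(λ I - M) = λ^3 - 40λ^2 + 192λ - 36.
No integer candidate from the rational root theorem (±divisors of 36) is a root, so the roots are irrational. The cubic discriminant is Δ = 26396496 > 0, so there are three distinct real roots. p(0) = -36 and p(1) = 117 have opposite signs, so a root lies in (0, 1); Newton's method refines it to λ ≈ 0.1954. p(5) = 49 and p(6) = -108 have opposite signs, so a root lies in (5, 6); Newton's method refines it to λ ≈ 5.3462. p(34) = -444 and p(35) = 559 have opposite signs, so a root lies in (34, 35); Newton's method refines it to λ ≈ 34.4584. Check (Vieta): the three roots sum to 40, matching tr M = 40.
So the eigenvalues of A^T A are ≈ 0.1954, 5.3462, 34.4584 (all ≥ 0, as they must be for A^T A). The largest is λ_max ≈ 34.4584, hence ||A||_2 = sqrt(λ_max) ≈ 5.8701.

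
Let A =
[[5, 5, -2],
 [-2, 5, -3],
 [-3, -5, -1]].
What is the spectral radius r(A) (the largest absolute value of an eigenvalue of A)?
r(A) ≈ 6.2538

The eigenvalues of A are the roots of its characteristic polynomial. With M = A (coefficients from the trace, the sum of principal 2x2 minors, and det A):
  p(λ) = det(λ I - M) = λ^3 - 9λ^2 + 4λ + 115.
No integer candidate from the rational root theorem (±divisors of 115) is a root, so the roots are irrational. The cubic discriminant is Δ = -95215 < 0, so there is one real root and a complex-conjugate pair. p(-3) = -5 and p(-2) = 63 have opposite signs, so a root lies in (-3, -2); Newton's method refines it to λ ≈ -2.9404. Dividing out (λ - (-2.9404)) leaves approximately λ^2 - 11.9404λ + 39.11. For λ^2 - 11.9404λ + 39.11 the discriminant is -13.866. It is negative, so the remaining roots are the complex-conjugate pair λ ≈ 5.9702 ± 1.8619i. Their product equals the constant term, so |λ|^2 ≈ 39.11 and |λ| ≈ 6.2538.
Thus the eigenvalues (to 4 decimals) are -2.9404 (modulus 2.9404); 5.9702 ± 1.8619i (modulus 6.2538). The spectral radius is the largest modulus: r(A) ≈ 6.2538. (Cross-check: r(A) ≤ ||A||_2 ≈ 9.7847; equality holds whenever A is normal, though it can also hold for some non-normal A.)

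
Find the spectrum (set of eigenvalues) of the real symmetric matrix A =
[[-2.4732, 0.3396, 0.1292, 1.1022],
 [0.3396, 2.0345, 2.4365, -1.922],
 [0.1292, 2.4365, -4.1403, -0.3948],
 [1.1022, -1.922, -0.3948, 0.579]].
sigma(A) ≈ {-5, -3, 0, 4}

A is real symmetric, so its spectrum consists of real eigenvalues. Expanding the characteristic polynomial of the displayed matrix gives
  det(λ I - A) = p(λ) = λ^4 + (4)λ^3 + (-17)λ^2 + (-60)λ + (-0.0031).
Solving p(λ) = 0 yields eigenvalues ≈ -5, -3, 0, 4. (A is shown rounded to 4 decimals, so these recover the underlying integer eigenvalues to within that precision.)
Verification: the trace of A = -4 equals the sum of eigenvalues -4, and det(A) ≈ -0.0031 matches the eigenvalue product 0.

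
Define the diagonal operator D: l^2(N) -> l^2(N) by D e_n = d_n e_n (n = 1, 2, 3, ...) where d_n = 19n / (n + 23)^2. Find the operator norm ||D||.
||D|| = 19/92 (attained at n = 23)

For D diagonal, ||D|| = sup_n |d_n|. Treat f(x) = 19x / (x + 23)^2 for real x > 0. By the quotient rule, f'(x) = 19(23 - x)/(x + 23)^3, which is positive for x < 23 and negative for x > 23. So f has a unique maximum at x = 23, and since 23 is a positive integer, the supremum over n ≥ 1 is attained at n = 23: d_23 = 19·23/(23 + 23)^2 = 19·23/2116 = 19/92. Hence ||D|| = 19/92.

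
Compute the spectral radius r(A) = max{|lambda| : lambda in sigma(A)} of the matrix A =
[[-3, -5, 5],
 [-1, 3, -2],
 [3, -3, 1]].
r(A) ≈ 6.4889

The eigenvalues of A are the roots of its characteristic polynomial. With M = A (coefficients from the trace, the sum of principal 2x2 minors, and det A):
  p(λ) = det(λ I - M) = λ^3 - λ^2 - 35λ - 4.
No integer candidate from the rational root theorem (±divisors of 4) is a root, so the roots are irrational. The cubic discriminant is Δ = 169757 > 0, so there are three distinct real roots. p(-6) = -46 and p(-5) = 21 have opposite signs, so a root lies in (-6, -5); Newton's method refines it to λ ≈ -5.3742. p(-1) = 29 and p(0) = -4 have opposite signs, so a root lies in (-1, 0); Newton's method refines it to λ ≈ -0.1147. p(6) = -34 and p(7) = 45 have opposite signs, so a root lies in (6, 7); Newton's method refines it to λ ≈ 6.4889. Check (Vieta): the three roots sum to 1, matching tr M = 1.
Thus the eigenvalues (to 4 decimals) are -5.3742 (modulus 5.3742); -0.1147 (modulus 0.1147); 6.4889 (modulus 6.4889). The spectral radius is the largest modulus: r(A) ≈ 6.4889. (Cross-check: r(A) ≤ ||A||_2 ≈ 8.5169; equality holds whenever A is normal, though it can also hold for some non-normal A.)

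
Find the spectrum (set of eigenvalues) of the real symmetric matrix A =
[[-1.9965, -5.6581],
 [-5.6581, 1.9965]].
sigma(A) ≈ {-6, 6}

A is real symmetric, so its spectrum consists of real eigenvalues. Expanding the characteristic polynomial of the displayed matrix gives
  det(λ I - A) = p(λ) = λ^2 + (0)λ + (-36).
Solving p(λ) = 0 yields eigenvalues ≈ -6, 6. (A is shown rounded to 4 decimals, so these recover the underlying integer eigenvalues to within that precision.)
Verification: the trace of A = 0 equals the sum of eigenvalues 0, and det(A) ≈ -36.0001 matches the eigenvalue product -36.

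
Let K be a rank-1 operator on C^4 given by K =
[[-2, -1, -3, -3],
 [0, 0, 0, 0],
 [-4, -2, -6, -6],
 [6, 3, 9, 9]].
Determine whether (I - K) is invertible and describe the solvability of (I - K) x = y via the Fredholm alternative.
(I - K) is singular (det(I - K) = 0, i.e. 1 ∈ sigma(K)). (I - K) x = y is solvable iff y ⊥ ker((I - K)^*) = span{(-2, -1, -3, -3)}, i.e. iff -2y_1 - y_2 - 3y_3 - 3y_4 = 0. When solvable, the solutions are x = y + c·(1, 0, 2, -3), c arbitrary (ker(I - K) = span{(1, 0, 2, -3)}, dimension 1).

K has rank 1, so it is an outer product K = u v^T: every row of K is a multiple of one row vector. Reading off the entries, u = (1, 0, 2, -3) and v = (-2, -1, -3, -3) (row i of K equals u_i·v^T). A rank-one matrix u v^T satisfies K u = u (v·u) and kills the (3)-dimensional subspace v^⊥, so its characteristic polynomial is lambda^3 (lambda - v·u) with v·u = tr K = 1. Hence the eigenvalues of I - K are 1 (multiplicity 3) and 1 - (1) = 0, so det(I - K) = 0. (Direct check: I - K =
[[3, 1, 3, 3],
 [0, 1, 0, 0],
 [4, 2, 7, 6],
 [-6, -3, -9, -8]]
has determinant 0.) So 1 is an eigenvalue of K and (I - K) is not invertible. The finite-dimensional Fredholm alternative says: either (I - K) is invertible, or ker(I - K) ≠ {0} and then range(I - K) = ker((I - K)^*)^⊥, with dim ker(I - K) = dim ker((I - K)^*). We are in the second case, so we need both kernels. Kernel of I - K: (I - K) u = u - u (v·u) = u - u = 0, so ker(I - K) = span{u} = span{(1, 0, 2, -3)} (it is exactly 1-dimensional because rank(I - K) = 3). Kernel of the adjoint: K is real, so (I - K)^* = I - K^T = I - v u^T, and (I - v u^T) v = v - v (u·v) = 0; hence ker((I - K)^*) = span{v} = span{(-2, -1, -3, -3)}. Therefore (I - K) x = y is solvable iff <y, v> = 0, i.e. iff -2y_1 - y_2 - 3y_3 - 3y_4 = 0. When this holds, K y = u (v·y) = 0, so (I - K) y = y and x = y is a particular solution; the full solution set is the line x = y + c·u = y + c·(1, 0, 2, -3), c ∈ C.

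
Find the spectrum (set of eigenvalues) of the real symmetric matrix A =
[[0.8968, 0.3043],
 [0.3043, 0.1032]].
sigma(A) ≈ {0, 1}

A is real symmetric, so its spectrum consists of real eigenvalues. Expanding the characteristic polynomial of the displayed matrix gives
  det(λ I - A) = p(λ) = λ^2 + (-1)λ + (0).
Solving p(λ) = 0 yields eigenvalues ≈ 0, 1. (A is shown rounded to 4 decimals, so these recover the underlying integer eigenvalues to within that precision.)
Verification: the trace of A = 1 equals the sum of eigenvalues 1, and det(A) ≈ -0.0000 matches the eigenvalue product 0.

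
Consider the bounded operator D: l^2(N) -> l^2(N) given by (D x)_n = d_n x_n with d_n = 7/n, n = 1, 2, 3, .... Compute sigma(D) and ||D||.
sigma(D) = {7/n : n ≥ 1} ∪ {0}; ||D|| = 7

A bounded diagonal operator on l^2 with diagonal entries d_n has spectrum equal to the closure of {d_n : n ≥ 1}: every d_n is an eigenvalue (with eigenvector e_n), so {d_n} ⊂ sigma(D); the spectrum is closed, so its closure is too; and for lambda not in the closure, (D - lambda I) has bounded inverse (the diagonal entries 1/(d_n - lambda) are bounded). For our sequence d_n = 7/n, n = 1, 2, 3, ...:
  - {d_n} = {7/n : n ≥ 1}; the only limit point is 0
  - closure = {7/n : n ≥ 1} ∪ {0}
For the norm: a diagonal operator has ||D|| = sup_n |d_n|. Here d_n = 7/n is positive and decreasing, so sup_n |d_n| = d_1 = 7. So ||D|| = 7.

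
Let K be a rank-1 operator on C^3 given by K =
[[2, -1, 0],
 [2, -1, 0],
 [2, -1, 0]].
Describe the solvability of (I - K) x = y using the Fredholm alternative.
(I - K) is singular (det(I - K) = 0, i.e. 1 ∈ sigma(K)). (I - K) x = y is solvable iff y ⊥ ker((I - K)^*) = span{(2, -1, 0)}, i.e. iff 2y_1 - y_2 = 0. When solvable, the solutions are x = y + c·(1, 1, 1), c arbitrary (ker(I - K) = span{(1, 1, 1)}, dimension 1).

K has rank 1, so it is an outer product K = u v^T: every row of K is a multiple of one row vector. Reading off the entries, u = (1, 1, 1) and v = (2, -1, 0) (row i of K equals u_i·v^T). A rank-one matrix u v^T satisfies K u = u (v·u) and kills the (2)-dimensional subspace v^⊥, so its characteristic polynomial is lambda^2 (lambda - v·u) with v·u = tr K = 1. Hence the eigenvalues of I - K are 1 (multiplicity 2) and 1 - (1) = 0, so det(I - K) = 0. (Direct check: I - K =
[[-1, 1, 0],
 [-2, 2, 0],
 [-2, 1, 1]]
has determinant 0.) So 1 is an eigenvalue of K and (I - K) is not invertible. The finite-dimensional Fredholm alternative says: either (I - K) is invertible, or ker(I - K) ≠ {0} and then range(I - K) = ker((I - K)^*)^⊥, with dim ker(I - K) = dim ker((I - K)^*). We are in the second case, so we need both kernels. Kernel of I - K: (I - K) u = u - u (v·u) = u - u = 0, so ker(I - K) = span{u} = span{(1, 1, 1)} (it is exactly 1-dimensional because rank(I - K) = 2). Kernel of the adjoint: K is real, so (I - K)^* = I - K^T = I - v u^T, and (I - v u^T) v = v - v (u·v) = 0; hence ker((I - K)^*) = span{v} = span{(2, -1, 0)}. Therefore (I - K) x = y is solvable iff <y, v> = 0, i.e. iff 2y_1 - y_2 = 0. When this holds, K y = u (v·y) = 0, so (I - K) y = y and x = y is a particular solution; the full solution set is the line x = y + c·u = y + c·(1, 1, 1), c ∈ C.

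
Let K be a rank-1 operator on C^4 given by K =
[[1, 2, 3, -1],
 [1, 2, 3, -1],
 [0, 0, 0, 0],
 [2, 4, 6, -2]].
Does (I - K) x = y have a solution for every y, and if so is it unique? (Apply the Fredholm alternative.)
(I - K) is singular (det(I - K) = 0, i.e. 1 ∈ sigma(K)). (I - K) x = y is solvable iff y ⊥ ker((I - K)^*) = span{(1, 2, 3, -1)}, i.e. iff y_1 + 2y_2 + 3y_3 - y_4 = 0. When solvable, the solutions are x = y + c·(1, 1, 0, 2), c arbitrary (ker(I - K) = span{(1, 1, 0, 2)}, dimension 1).

K has rank 1, so it is an outer product K = u v^T: every row of K is a multiple of one row vector. Reading off the entries, u = (1, 1, 0, 2) and v = (1, 2, 3, -1) (row i of K equals u_i·v^T). A rank-one matrix u v^T satisfies K u = u (v·u) and kills the (3)-dimensional subspace v^⊥, so its characteristic polynomial is lambda^3 (lambda - v·u) with v·u = tr K = 1. Hence the eigenvalues of I - K are 1 (multiplicity 3) and 1 - (1) = 0, so det(I - K) = 0. (Direct check: I - K =
[[0, -2, -3, 1],
 [-1, -1, -3, 1],
 [0, 0, 1, 0],
 [-2, -4, -6, 3]]
has determinant 0.) So 1 is an eigenvalue of K and (I - K) is not invertible. The finite-dimensional Fredholm alternative says: either (I - K) is invertible, or ker(I - K) ≠ {0} and then range(I - K) = ker((I - K)^*)^⊥, with dim ker(I - K) = dim ker((I - K)^*). We are in the second case, so we need both kernels. Kernel of I - K: (I - K) u = u - u (v·u) = u - u = 0, so ker(I - K) = span{u} = span{(1, 1, 0, 2)} (it is exactly 1-dimensional because rank(I - K) = 3). Kernel of the adjoint: K is real, so (I - K)^* = I - K^T = I - v u^T, and (I - v u^T) v = v - v (u·v) = 0; hence ker((I - K)^*) = span{v} = span{(1, 2, 3, -1)}. Therefore (I - K) x = y is solvable iff <y, v> = 0, i.e. iff y_1 + 2y_2 + 3y_3 - y_4 = 0. When this holds, K y = u (v·y) = 0, so (I - K) y = y and x = y is a particular solution; the full solution set is the line x = y + c·u = y + c·(1, 1, 0, 2), c ∈ C.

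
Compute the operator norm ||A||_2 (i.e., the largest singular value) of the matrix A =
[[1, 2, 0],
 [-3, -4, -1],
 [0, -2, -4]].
||A||_2 ≈ 6.2496 (= sqrt(largest eigenvalue of A^T A))

||A||_2 = sigma_max(A) = sqrt(lambda_max(A^T A)). Form the symmetric matrix M = A^T A =
[[10, 14, 3],
 [14, 24, 12],
 [3, 12, 17]].
Its characteristic polynomial (trace, sum of principal 2x2 minors, determinant of M give the coefficients) is
  p(λ) = det(λ I - M) = λ^3 - 51λ^2 + 469λ - 100.
No integer candidate from the rational root theorem (±divisors of 100) is a root, so the roots are irrational. The cubic discriminant is Δ = 149195525 > 0, so there are three distinct real roots. p(0) = -100 and p(1) = 319 have opposite signs, so a root lies in (0, 1); Newton's method refines it to λ ≈ 0.2184. p(11) = 219 and p(12) = -88 have opposite signs, so a root lies in (11, 12); Newton's method refines it to λ ≈ 11.724. p(39) = -61 and p(40) = 1060 have opposite signs, so a root lies in (39, 40); Newton's method refines it to λ ≈ 39.0577. Check (Vieta): the three roots sum to 51, matching tr M = 51.
So the eigenvalues of A^T A are ≈ 0.2184, 11.724, 39.0577 (all ≥ 0, as they must be for A^T A). The largest is λ_max ≈ 39.0577, hence ||A||_2 = sqrt(λ_max) ≈ 6.2496.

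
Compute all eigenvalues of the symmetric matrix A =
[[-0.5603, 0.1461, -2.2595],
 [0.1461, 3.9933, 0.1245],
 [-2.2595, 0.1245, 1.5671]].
sigma(A) ≈ {-2, 3, 4}

A is real symmetric, so its spectrum consists of real eigenvalues. Expanding the characteristic polynomial of the displayed matrix gives
  det(λ I - A) = p(λ) = λ^3 + (-5)λ^2 + (-2)λ + (24).
Solving p(λ) = 0 yields eigenvalues ≈ -2, 3, 4. (A is shown rounded to 4 decimals, so these recover the underlying integer eigenvalues to within that precision.)
Verification: the trace of A = 5 equals the sum of eigenvalues 5, and det(A) ≈ -24.0004 matches the eigenvalue product -24.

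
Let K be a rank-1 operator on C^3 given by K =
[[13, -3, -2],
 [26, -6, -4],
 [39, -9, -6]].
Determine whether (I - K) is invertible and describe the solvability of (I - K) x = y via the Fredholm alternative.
(I - K) is singular (det(I - K) = 0, i.e. 1 ∈ sigma(K)). (I - K) x = y is solvable iff y ⊥ ker((I - K)^*) = span{(13, -3, -2)}, i.e. iff 13y_1 - 3y_2 - 2y_3 = 0. When solvable, the solutions are x = y + c·(1, 2, 3), c arbitrary (ker(I - K) = span{(1, 2, 3)}, dimension 1).

K has rank 1, so it is an outer product K = u v^T: every row of K is a multiple of one row vector. Reading off the entries, u = (1, 2, 3) and v = (13, -3, -2) (row i of K equals u_i·v^T). A rank-one matrix u v^T satisfies K u = u (v·u) and kills the (2)-dimensional subspace v^⊥, so its characteristic polynomial is lambda^2 (lambda - v·u) with v·u = tr K = 1. Hence the eigenvalues of I - K are 1 (multiplicity 2) and 1 - (1) = 0, so det(I - K) = 0. (Direct check: I - K =
[[-12, 3, 2],
 [-26, 7, 4],
 [-39, 9, 7]]
has determinant 0.) So 1 is an eigenvalue of K and (I - K) is not invertible. The finite-dimensional Fredholm alternative says: either (I - K) is invertible, or ker(I - K) ≠ {0} and then range(I - K) = ker((I - K)^*)^⊥, with dim ker(I - K) = dim ker((I - K)^*). We are in the second case, so we need both kernels. Kernel of I - K: (I - K) u = u - u (v·u) = u - u = 0, so ker(I - K) = span{u} = span{(1, 2, 3)} (it is exactly 1-dimensional because rank(I - K) = 2). Kernel of the adjoint: K is real, so (I - K)^* = I - K^T = I - v u^T, and (I - v u^T) v = v - v (u·v) = 0; hence ker((I - K)^*) = span{v} = span{(13, -3, -2)}. Therefore (I - K) x = y is solvable iff <y, v> = 0, i.e. iff 13y_1 - 3y_2 - 2y_3 = 0. When this holds, K y = u (v·y) = 0, so (I - K) y = y and x = y is a particular solution; the full solution set is the line x = y + c·u = y + c·(1, 2, 3), c ∈ C.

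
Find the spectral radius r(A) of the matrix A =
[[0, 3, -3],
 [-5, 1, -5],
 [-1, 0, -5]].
r(A) ≈ 5.0701

The eigenvalues of A are the roots of its characteristic polynomial. With M = A (coefficients from the trace, the sum of principal 2x2 minors, and det A):
  p(λ) = det(λ I - M) = λ^3 + 4λ^2 + 7λ + 63.
No integer candidate from the rational root theorem (±divisors of 63) is a root, so the roots are irrational. The cubic discriminant is Δ = -92127 < 0, so there is one real root and a complex-conjugate pair. p(-6) = -51 and p(-5) = 3 have opposite signs, so a root lies in (-6, -5); Newton's method refines it to λ ≈ -5.0701. Dividing out (λ - (-5.0701)) leaves approximately λ^2 - 1.0701λ + 12.4257. For λ^2 - 1.0701λ + 12.4257 the discriminant is -48.5577. It is negative, so the remaining roots are the complex-conjugate pair λ ≈ 0.5351 ± 3.4842i. Their product equals the constant term, so |λ|^2 ≈ 12.4257 and |λ| ≈ 3.525.
Thus the eigenvalues (to 4 decimals) are -5.0701 (modulus 5.0701); 0.5351 ± 3.4842i (modulus 3.525). The spectral radius is the largest modulus: r(A) ≈ 5.0701. (Cross-check: r(A) ≤ ||A||_2 ≈ 8.9328; equality holds whenever A is normal, though it can also hold for some non-normal A.)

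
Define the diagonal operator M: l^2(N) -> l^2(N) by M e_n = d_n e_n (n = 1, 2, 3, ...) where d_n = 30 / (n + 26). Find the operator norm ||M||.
||M|| = 10/9 (attained at n = 1)

For M diagonal, ||M|| = sup_n |d_n| = sup_n 30/(n + 26). This is positive and strictly decreasing in n, so the supremum is attained at n = 1: d_1 = 30/(1 + 26) = 10/9. Hence ||M|| = 10/9.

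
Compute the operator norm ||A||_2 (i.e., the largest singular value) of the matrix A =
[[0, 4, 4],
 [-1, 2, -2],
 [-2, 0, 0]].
||A||_2 = sqrt(32) ≈ 5.6569 (= sqrt(largest eigenvalue of A^T A))

||A||_2 = sigma_max(A) = sqrt(lambda_max(A^T A)). Form the symmetric matrix M = A^T A =
[[5, -2, 2],
 [-2, 20, 12],
 [2, 12, 20]].
Its characteristic polynomial (trace, sum of principal 2x2 minors, determinant of M give the coefficients) is
  p(λ) = det(λ I - M) = λ^3 - 45λ^2 + 448λ - 1024.
By the rational root theorem any rational root is an integer divisor of 1024. Testing λ = 32: p(32) = 32768 - 46080 + 14336 - 1024 = 0, so λ = 32 is a root. Dividing out (λ - 32) leaves p(λ) = (λ - 32)(λ^2 - 13λ + 32). For λ^2 - 13λ + 32 the discriminant is 41. It is nonnegative but not a perfect square, so the roots are real and irrational: λ = (13 ± sqrt(41))/2 ≈ 9.7016, 3.2984.
So the eigenvalues of A^T A are ≈ 3.2984, 9.7016, 32 (all ≥ 0, as they must be for A^T A). The largest is λ_max = 32, hence ||A||_2 = sqrt(λ_max) = sqrt(32) ≈ 5.6569.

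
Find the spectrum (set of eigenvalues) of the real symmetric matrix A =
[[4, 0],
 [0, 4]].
sigma(A) ≈ {4} (4 with multiplicity 2)

A is real symmetric, so its spectrum consists of real eigenvalues. Expanding the characteristic polynomial of the displayed matrix gives
  det(λ I - A) = p(λ) = λ^2 + (-8)λ + (16).
Solving p(λ) = 0 yields eigenvalues ≈ 4, 4. (A is shown rounded to 4 decimals, so these recover the underlying integer eigenvalues to within that precision.)
Verification: the trace of A = 8 equals the sum of eigenvalues 8, and det(A) ≈ 16.0000 matches the eigenvalue product 16.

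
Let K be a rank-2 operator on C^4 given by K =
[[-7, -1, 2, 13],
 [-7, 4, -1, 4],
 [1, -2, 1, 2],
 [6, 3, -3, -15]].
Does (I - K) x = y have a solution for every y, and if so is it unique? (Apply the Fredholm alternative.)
(I - K) is invertible (det(I - K) = -78 ≠ 0), so for every y in C^4 the equation (I - K) x = y has a unique solution.

K has rank 2 and factors as K = U V^T = u1 v1^T + u2 v2^T with u1 = (2, -1, 1, -3), v1 = (1, -2, 1, 2), u2 = (3, 2, 0, -3), v2 = (-3, 1, 0, 3) (multiplying out reproduces the displayed K). The nonzero eigenvalues of U V^T coincide with those of the 2 x 2 matrix G = V^T U = [[v1·u1, v1·u2], [v2·u1, v2·u2]] = [[-1, -7], [-16, -16]], and by the Sylvester determinant identity det(I_4 - U V^T) = det(I_2 - V^T U) = det([[2, 7], [16, 17]]) = (2)(17) - (7)(16) = -78. (Direct check: I - K =
[[8, 1, -2, -13],
 [7, -3, 1, -4],
 [-1, 2, 0, -2],
 [-6, -3, 3, 16]]
has determinant -78.) The finite-dimensional Fredholm alternative says: either (I - K) is invertible, or ker(I - K) ≠ {0} and then range(I - K) = ker((I - K)^*)^⊥, with dim ker(I - K) = dim ker((I - K)^*). Since det(I - K) ≠ 0, 1 is not an eigenvalue of K and ker(I - K) = {0}, so we are in the first case: for every y there is a unique x = (I - K)^(-1) y. (Explicitly, by the Woodbury identity, (I - U V^T)^(-1) = I + U (I_2 - G)^(-1) V^T.)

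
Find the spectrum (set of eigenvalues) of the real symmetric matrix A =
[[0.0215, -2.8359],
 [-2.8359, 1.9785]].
sigma(A) ≈ {-2, 4}

A is real symmetric, so its spectrum consists of real eigenvalues. Expanding the characteristic polynomial of the displayed matrix gives
  det(λ I - A) = p(λ) = λ^2 + (-2)λ + (-8).
Solving p(λ) = 0 yields eigenvalues ≈ -2, 4. (A is shown rounded to 4 decimals, so these recover the underlying integer eigenvalues to within that precision.)
Verification: the trace of A = 2 equals the sum of eigenvalues 2, and det(A) ≈ -7.9998 matches the eigenvalue product -8.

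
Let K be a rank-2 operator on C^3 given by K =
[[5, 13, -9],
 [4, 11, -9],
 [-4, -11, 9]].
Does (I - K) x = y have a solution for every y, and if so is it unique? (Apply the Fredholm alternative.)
(I - K) is invertible (det(I - K) = -12 ≠ 0), so for every y in C^3 the equation (I - K) x = y has a unique solution.

K has rank 2 and factors as K = U V^T = u1 v1^T + u2 v2^T with u1 = (-2, -1, 1), v1 = (-1, -2, 0), u2 = (-3, -3, 3), v2 = (-1, -3, 3) (multiplying out reproduces the displayed K). The nonzero eigenvalues of U V^T coincide with those of the 2 x 2 matrix G = V^T U = [[v1·u1, v1·u2], [v2·u1, v2·u2]] = [[4, 9], [8, 21]], and by the Sylvester determinant identity det(I_3 - U V^T) = det(I_2 - V^T U) = det([[-3, -9], [-8, -20]]) = (-3)(-20) - (-9)(-8) = -12. (Direct check: I - K =
[[-4, -13, 9],
 [-4, -10, 9],
 [4, 11, -8]]
has determinant -12.) The finite-dimensional Fredholm alternative says: either (I - K) is invertible, or ker(I - K) ≠ {0} and then range(I - K) = ker((I - K)^*)^⊥, with dim ker(I - K) = dim ker((I - K)^*). Since det(I - K) ≠ 0, 1 is not an eigenvalue of K and ker(I - K) = {0}, so we are in the first case: for every y there is a unique x = (I - K)^(-1) y. (Explicitly, by the Woodbury identity, (I - U V^T)^(-1) = I + U (I_2 - G)^(-1) V^T.)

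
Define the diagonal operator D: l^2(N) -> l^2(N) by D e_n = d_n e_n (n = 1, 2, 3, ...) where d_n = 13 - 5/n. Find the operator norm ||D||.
||D|| = 13

For a diagonal operator on l^2 with entries d_n, ||D|| = sup_n |d_n|. Here d_1 = 8, d_2 = 21/2, ..., and d_n = 13 - 5/n increases monotonically toward 13. All terms lie in [8, 13), so |d_n| = d_n and the supremum is the limit 13, which is not attained by any individual d_n. Hence ||D|| = 13.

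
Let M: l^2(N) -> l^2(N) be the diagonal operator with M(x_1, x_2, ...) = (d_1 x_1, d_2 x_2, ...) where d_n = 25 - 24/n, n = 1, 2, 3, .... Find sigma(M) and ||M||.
sigma(M) = {25 - 24/n : n ≥ 1} ∪ {25}; ||M|| = 25

A bounded diagonal operator on l^2 with diagonal entries d_n has spectrum equal to the closure of {d_n : n ≥ 1}: every d_n is an eigenvalue (with eigenvector e_n), so {d_n} ⊂ sigma(M); the spectrum is closed, so its closure is too; and for lambda not in the closure, (M - lambda I) has bounded inverse (the diagonal entries 1/(d_n - lambda) are bounded). For our sequence d_n = 25 - 24/n, n = 1, 2, 3, ...:
  - {d_n} = {25 - 24/n : n ≥ 1}; the only limit point is 25
  - closure = {25 - 24/n : n ≥ 1} ∪ {25}
For the norm: a diagonal operator has ||M|| = sup_n |d_n|. Here d_n = 25 - 24/n increases monotonically from d_1 = 1 toward 25, with all terms in [1, 25); so sup_n |d_n| = 25 (the supremum is the limit, not attained). So ||M|| = 25.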